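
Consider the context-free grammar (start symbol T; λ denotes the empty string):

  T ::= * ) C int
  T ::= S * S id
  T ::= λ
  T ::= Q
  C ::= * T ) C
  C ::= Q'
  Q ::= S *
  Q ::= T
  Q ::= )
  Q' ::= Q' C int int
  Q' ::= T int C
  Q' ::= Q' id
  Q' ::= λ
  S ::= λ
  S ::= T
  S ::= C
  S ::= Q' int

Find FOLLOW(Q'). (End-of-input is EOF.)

{ ), *, id, int }

In C ::= Q': Q' is at the end, add FOLLOW(C) = { ), *, id, int }.
In Q' ::= Q' C int int: add FIRST(C int int) = { ), *, id, int }.
In Q' ::= Q' id: add FIRST(id) = { id }.
In S ::= Q' int: add FIRST(int) = { int }.
Union: FOLLOW(Q') = { ), *, id, int }.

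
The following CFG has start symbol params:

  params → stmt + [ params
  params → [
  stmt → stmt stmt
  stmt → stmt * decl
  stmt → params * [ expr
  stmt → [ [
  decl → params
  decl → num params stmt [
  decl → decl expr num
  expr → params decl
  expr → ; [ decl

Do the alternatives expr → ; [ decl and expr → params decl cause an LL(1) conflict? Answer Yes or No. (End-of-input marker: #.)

FIRST(; [ decl) = { ; } and FIRST(params decl) = { [ }.
The FIRST sets are disjoint and neither alternative is nullable — no conflict.

No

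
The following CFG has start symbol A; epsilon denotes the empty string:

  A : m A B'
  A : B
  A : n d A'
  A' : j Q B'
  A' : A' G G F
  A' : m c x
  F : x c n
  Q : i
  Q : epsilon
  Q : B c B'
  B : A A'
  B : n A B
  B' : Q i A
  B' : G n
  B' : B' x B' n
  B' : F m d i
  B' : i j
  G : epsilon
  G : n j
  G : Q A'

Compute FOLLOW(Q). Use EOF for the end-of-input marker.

In A' : j Q B': add FIRST(B') = { i, j, m, n, x }.
In B' : Q i A: add FIRST(i A) = { i }.
In G : Q A': add FIRST(A') = { j, m }.
Union: FOLLOW(Q) = { i, j, m, n, x }.

{ i, j, m, n, x }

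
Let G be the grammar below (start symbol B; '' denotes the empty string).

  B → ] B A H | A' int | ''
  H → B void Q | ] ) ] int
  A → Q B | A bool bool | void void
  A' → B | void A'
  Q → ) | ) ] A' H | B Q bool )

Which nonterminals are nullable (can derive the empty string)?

{ A', B }

Directly nullable (have an ''-production): B.
A' → B with every symbol nullable, so A' is nullable.
No other nonterminal has a production whose RHS symbols are all nullable.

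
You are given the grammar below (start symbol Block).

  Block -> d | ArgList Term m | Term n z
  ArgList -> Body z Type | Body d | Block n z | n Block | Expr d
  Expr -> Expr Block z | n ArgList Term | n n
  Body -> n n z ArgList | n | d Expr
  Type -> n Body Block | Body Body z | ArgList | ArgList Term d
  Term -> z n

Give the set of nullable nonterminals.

No nonterminal has an empty production or an RHS whose symbols are all nullable.

{ } (none)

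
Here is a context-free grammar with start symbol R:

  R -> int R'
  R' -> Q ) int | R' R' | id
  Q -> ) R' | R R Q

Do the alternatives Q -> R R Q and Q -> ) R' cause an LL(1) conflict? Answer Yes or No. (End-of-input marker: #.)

No

FIRST(R R Q) = { int } and FIRST() R') = { ) }.
The FIRST sets are disjoint and neither alternative is nullable — no conflict.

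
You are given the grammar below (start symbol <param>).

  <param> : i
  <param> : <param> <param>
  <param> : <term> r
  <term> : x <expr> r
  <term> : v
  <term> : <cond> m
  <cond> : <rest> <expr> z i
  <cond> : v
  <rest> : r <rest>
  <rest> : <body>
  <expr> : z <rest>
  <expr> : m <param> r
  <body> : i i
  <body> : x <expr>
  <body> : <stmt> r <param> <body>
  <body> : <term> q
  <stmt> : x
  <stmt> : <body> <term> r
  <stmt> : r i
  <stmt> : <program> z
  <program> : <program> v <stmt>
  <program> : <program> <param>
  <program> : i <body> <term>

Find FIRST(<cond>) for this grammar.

From <cond> : <rest> <expr> z i: add FIRST(<rest>) = { i, r, v, x }.
<cond> : v contributes {v}.
Union: FIRST(<cond>) = { i, r, v, x }.

{ i, r, v, x }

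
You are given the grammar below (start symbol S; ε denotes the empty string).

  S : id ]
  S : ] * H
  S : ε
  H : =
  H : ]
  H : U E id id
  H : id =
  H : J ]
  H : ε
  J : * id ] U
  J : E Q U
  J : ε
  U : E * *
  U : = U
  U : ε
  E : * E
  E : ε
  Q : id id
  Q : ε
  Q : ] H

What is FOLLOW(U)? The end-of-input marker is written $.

In H : U E id id: add FIRST(E id id) = { *, id }.
In J : * id ] U: U is at the end, add FOLLOW(J) = { ] }.
In J : E Q U: U is at the end, add FOLLOW(J) = { ] }.
In U : = U: U is at the end, add FOLLOW(U) = { *, ], id }.
Union: FOLLOW(U) = { *, ], id }.

{ *, ], id }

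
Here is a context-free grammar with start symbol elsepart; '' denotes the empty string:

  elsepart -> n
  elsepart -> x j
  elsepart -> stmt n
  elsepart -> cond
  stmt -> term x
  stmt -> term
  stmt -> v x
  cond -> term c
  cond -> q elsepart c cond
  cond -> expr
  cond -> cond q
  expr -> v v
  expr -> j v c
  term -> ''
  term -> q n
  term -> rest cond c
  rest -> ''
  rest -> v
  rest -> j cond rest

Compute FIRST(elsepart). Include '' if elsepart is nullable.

elsepart -> n contributes {n}.
elsepart -> x j contributes {x}.
From elsepart -> stmt n: stmt nullable, take FIRST(stmt) ∪ {n} = { c, j, n, q, v, x }.
From elsepart -> cond: add FIRST(cond) = { c, j, q, v }.
Union: FIRST(elsepart) = { c, j, n, q, v, x }.

{ c, j, n, q, v, x }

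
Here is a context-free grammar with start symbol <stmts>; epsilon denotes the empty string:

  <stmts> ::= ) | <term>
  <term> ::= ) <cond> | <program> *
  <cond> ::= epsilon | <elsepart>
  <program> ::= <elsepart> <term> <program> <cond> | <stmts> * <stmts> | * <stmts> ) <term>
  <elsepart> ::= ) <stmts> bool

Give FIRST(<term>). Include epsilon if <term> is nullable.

<term> ::= ) <cond> contributes {)}.
From <term> ::= <program> *: add FIRST(<program>) = { ), * }.
Union: FIRST(<term>) = { ), * }.

{ ), * }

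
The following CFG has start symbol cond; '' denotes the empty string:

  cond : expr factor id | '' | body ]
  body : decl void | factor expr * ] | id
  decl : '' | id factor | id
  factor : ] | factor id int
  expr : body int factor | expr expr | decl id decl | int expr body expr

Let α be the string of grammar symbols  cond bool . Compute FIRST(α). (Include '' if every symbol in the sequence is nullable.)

Add FIRST(cond)\{''} = { ], id, int, void }; cond is nullable, continue.
bool is a terminal; add {bool} and stop.

{ ], bool, id, int, void }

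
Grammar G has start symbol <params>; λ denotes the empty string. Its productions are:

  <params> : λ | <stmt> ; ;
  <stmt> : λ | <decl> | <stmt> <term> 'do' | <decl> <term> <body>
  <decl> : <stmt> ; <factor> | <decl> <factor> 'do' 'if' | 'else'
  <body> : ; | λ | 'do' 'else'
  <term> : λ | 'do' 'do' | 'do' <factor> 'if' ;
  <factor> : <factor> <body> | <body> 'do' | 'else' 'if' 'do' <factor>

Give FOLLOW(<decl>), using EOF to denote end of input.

In <stmt> : <decl>: <decl> is at the end, add FOLLOW(<stmt>) = { 'do', ; }.
In <stmt> : <decl> <term> <body>: add FIRST(<term> <body>)\{λ} = { 'do', ; }.
  Since <term> <body> is nullable, also add FOLLOW(<stmt>) = { 'do', ; }.
In <decl> : <decl> <factor> 'do' 'if': add FIRST(<factor> 'do' 'if') = { 'do', 'else', ; }.
Union: FOLLOW(<decl>) = { 'do', 'else', ; }.

{ 'do', 'else', ; }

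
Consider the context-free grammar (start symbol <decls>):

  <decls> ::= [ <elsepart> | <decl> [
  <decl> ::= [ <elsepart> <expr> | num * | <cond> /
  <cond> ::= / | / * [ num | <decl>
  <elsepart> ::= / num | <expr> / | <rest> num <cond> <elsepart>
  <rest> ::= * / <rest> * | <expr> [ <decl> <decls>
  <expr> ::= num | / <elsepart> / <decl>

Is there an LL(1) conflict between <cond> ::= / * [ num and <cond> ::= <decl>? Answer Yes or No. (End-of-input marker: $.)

FIRST(/ * [ num) = { / } and FIRST(<decl>) = { /, [, num }.
Both contain /, so the two alternatives are not disjoint — LL(1) conflict.

Yes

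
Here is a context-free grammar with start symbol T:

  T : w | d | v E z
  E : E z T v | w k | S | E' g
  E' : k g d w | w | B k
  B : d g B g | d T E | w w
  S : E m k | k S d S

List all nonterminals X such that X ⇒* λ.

No nonterminal has an empty production or an RHS whose symbols are all nullable.

{ } (none)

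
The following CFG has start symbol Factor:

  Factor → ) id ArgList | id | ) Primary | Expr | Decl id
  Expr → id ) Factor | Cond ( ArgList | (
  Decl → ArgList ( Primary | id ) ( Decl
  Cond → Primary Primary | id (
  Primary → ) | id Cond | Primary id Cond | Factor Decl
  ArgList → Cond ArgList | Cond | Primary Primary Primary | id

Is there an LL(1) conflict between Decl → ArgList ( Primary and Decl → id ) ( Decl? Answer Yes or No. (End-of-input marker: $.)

FIRST(ArgList ( Primary) = { (, ), id } and FIRST(id ) ( Decl) = { id }.
Both contain id, so the two alternatives are not disjoint — LL(1) conflict.

Yes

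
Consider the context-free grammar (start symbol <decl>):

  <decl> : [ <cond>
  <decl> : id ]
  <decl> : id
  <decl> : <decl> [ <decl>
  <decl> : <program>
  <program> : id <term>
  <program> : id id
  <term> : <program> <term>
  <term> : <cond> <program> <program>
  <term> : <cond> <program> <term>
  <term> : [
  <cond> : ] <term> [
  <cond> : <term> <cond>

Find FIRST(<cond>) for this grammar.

{ [, ], id }

<cond> : ] <term> [ contributes {]}.
From <cond> : <term> <cond>: add FIRST(<term>) = { [, ], id }.
Union: FIRST(<cond>) = { [, ], id }.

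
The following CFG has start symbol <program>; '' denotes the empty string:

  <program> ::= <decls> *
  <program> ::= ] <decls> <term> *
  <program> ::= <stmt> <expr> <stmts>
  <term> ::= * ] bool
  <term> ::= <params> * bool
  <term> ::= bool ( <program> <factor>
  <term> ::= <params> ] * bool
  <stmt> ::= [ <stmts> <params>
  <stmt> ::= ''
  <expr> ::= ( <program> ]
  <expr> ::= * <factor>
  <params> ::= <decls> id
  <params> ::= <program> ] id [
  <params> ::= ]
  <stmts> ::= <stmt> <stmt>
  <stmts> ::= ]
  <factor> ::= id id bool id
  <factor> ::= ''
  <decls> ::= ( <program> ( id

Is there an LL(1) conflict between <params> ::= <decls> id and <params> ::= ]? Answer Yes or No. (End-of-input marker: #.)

No

FIRST(<decls> id) = { ( } and FIRST(]) = { ] }.
The FIRST sets are disjoint and neither alternative is nullable — no conflict.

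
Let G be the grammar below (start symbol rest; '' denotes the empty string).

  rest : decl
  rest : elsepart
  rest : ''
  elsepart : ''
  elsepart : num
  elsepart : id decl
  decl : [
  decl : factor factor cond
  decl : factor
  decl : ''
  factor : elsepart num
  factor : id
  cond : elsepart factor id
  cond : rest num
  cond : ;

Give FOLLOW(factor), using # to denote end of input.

{ #, ;, [, id, num }

In decl : factor factor cond: add FIRST(factor cond) = { id, num }.
In decl : factor factor cond: add FIRST(cond) = { ;, [, id, num }.
In decl : factor: factor is at the end, add FOLLOW(decl) = { #, id, num }.
In cond : elsepart factor id: add FIRST(id) = { id }.
Union: FOLLOW(factor) = { #, ;, [, id, num }.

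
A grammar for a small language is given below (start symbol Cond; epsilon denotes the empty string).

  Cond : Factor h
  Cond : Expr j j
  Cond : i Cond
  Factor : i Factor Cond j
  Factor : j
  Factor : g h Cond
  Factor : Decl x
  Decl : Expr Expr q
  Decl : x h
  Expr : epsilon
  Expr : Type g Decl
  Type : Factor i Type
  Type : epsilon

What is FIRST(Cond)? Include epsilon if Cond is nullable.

From Cond : Factor h: add FIRST(Factor) = { g, i, j, q, x }.
From Cond : Expr j j: Expr nullable, take FIRST(Expr) ∪ {j} = { g, i, j, q, x }.
Cond : i Cond contributes {i}.
Union: FIRST(Cond) = { g, i, j, q, x }.

{ g, i, j, q, x }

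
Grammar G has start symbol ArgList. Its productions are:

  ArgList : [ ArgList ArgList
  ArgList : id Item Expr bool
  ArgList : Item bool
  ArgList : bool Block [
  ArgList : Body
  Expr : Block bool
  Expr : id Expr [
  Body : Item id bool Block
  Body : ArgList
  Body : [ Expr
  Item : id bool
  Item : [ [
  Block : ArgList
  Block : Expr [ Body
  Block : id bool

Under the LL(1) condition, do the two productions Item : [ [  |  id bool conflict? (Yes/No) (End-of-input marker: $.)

No

FIRST([ [) = { [ } and FIRST(id bool) = { id }.
The FIRST sets are disjoint and neither alternative is nullable — no conflict.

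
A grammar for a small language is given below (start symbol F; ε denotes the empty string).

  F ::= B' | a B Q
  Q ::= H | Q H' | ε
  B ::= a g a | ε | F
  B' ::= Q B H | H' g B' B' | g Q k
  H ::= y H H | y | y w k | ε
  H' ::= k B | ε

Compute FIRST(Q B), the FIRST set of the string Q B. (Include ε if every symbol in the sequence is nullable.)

{ a, g, k, y, ε }

Add FIRST(Q)\{ε} = { k, y }; Q is nullable, continue.
Add FIRST(B)\{ε} = { a, g, k, y }; B is nullable, continue.
Every symbol is nullable, so include ε.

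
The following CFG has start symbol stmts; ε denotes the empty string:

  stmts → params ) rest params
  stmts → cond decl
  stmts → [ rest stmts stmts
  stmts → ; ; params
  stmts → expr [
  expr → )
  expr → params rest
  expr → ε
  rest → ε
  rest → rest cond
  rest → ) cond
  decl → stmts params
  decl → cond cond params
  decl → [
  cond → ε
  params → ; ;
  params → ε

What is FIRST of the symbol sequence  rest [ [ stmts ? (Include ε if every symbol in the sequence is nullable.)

Add FIRST(rest)\{ε} = { ) }; rest is nullable, continue.
[ is a terminal; add {[} and stop.

{ ), [ }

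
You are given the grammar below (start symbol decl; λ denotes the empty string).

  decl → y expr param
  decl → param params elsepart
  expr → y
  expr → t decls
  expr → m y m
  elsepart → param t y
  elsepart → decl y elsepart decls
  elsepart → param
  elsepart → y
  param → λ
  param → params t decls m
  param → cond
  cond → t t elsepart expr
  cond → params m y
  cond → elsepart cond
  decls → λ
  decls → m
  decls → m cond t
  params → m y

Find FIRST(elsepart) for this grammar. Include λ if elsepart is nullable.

{ m, t, y, λ }

From elsepart → param t y: param nullable, take FIRST(param) ∪ {t} = { m, t, y }.
From elsepart → decl y elsepart decls: add FIRST(decl) = { m, t, y }.
From elsepart → param: add FIRST(param) = { m, t, y, λ } (including λ since param is nullable).
elsepart → y contributes {y}.
Union: FIRST(elsepart) = { m, t, y, λ }.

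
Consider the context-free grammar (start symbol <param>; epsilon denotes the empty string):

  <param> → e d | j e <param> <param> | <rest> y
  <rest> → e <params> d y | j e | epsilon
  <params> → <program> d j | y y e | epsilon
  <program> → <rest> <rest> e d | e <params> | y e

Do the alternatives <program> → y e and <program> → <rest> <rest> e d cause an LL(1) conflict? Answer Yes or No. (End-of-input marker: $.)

FIRST(y e) = { y } and FIRST(<rest> <rest> e d) = { e, j }.
The FIRST sets are disjoint and neither alternative is nullable — no conflict.

No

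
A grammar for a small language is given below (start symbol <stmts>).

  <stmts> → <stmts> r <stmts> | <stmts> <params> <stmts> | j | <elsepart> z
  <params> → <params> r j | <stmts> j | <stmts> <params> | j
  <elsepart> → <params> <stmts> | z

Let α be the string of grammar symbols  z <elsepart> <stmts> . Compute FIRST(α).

z is a terminal; add {z} and stop.

{ z }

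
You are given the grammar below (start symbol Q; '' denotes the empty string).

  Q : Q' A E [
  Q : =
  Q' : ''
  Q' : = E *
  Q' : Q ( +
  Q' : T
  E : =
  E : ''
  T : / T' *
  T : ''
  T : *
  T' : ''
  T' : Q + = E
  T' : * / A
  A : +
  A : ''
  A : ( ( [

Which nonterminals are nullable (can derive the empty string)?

{ A, E, Q', T, T' }

Directly nullable (have an ''-production): Q', E, T, T', A.
No other nonterminal has a production whose RHS symbols are all nullable.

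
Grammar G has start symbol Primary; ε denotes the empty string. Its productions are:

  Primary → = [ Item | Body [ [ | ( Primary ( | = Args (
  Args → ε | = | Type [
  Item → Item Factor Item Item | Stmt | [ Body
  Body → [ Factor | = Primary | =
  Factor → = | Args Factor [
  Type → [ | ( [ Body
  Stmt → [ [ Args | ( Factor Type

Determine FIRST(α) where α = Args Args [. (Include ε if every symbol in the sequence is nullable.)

Add FIRST(Args)\{ε} = { (, =, [ }; Args is nullable, continue.
Add FIRST(Args)\{ε} = { (, =, [ }; Args is nullable, continue.
[ is a terminal; add {[} and stop.

{ (, =, [ }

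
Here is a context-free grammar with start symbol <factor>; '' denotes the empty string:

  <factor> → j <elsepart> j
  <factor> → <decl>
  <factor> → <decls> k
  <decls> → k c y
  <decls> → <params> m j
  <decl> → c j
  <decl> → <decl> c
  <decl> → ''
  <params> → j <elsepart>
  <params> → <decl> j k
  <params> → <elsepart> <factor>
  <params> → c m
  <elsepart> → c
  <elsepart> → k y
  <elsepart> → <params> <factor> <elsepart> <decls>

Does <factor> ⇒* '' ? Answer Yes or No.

<factor> → <decl> and each of <decl> is nullable, so <factor> ⇒* ''.

Yes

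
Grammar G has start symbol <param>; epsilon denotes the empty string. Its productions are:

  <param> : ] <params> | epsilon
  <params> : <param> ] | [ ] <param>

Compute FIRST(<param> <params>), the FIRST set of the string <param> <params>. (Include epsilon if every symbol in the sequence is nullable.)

{ [, ] }

Add FIRST(<param>)\{epsilon} = { ] }; <param> is nullable, continue.
Add FIRST(<params>) = { [, ] }; <params> is not nullable, stop.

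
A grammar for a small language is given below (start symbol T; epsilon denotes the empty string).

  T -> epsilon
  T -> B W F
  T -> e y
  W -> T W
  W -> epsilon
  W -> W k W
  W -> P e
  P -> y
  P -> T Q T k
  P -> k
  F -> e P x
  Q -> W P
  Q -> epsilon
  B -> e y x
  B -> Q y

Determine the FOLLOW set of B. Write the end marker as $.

{ e, k, y }

In T -> B W F: add FIRST(W F) = { e, k, y }.
Union: FOLLOW(B) = { e, k, y }.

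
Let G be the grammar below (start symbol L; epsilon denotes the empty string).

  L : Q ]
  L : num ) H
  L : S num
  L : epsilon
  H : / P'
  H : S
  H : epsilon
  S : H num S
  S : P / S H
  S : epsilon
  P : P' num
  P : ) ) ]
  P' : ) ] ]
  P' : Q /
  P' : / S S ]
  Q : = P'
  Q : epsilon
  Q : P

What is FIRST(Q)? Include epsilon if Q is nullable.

Q : = P' contributes {=}.
Q : epsilon contributes epsilon.
From Q : P: add FIRST(P) = { ), /, = }.
Union: FIRST(Q) = { ), /, =, epsilon }.

{ ), /, =, epsilon }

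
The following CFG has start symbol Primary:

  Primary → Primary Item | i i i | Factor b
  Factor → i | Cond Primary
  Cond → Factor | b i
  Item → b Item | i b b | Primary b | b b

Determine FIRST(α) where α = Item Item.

{ b, i }

Add FIRST(Item) = { b, i }; Item is not nullable, stop.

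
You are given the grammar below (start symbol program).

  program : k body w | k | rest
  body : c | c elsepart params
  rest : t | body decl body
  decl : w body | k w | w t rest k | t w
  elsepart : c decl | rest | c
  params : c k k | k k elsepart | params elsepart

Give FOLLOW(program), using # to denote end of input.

program is the start symbol, so # ∈ FOLLOW(program).
Union: FOLLOW(program) = { # }.

{ # }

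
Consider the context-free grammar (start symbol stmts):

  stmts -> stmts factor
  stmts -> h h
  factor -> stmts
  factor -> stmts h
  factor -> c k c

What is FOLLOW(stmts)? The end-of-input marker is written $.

{ $, c, h }

stmts is the start symbol, so $ ∈ FOLLOW(stmts).
In stmts -> stmts factor: add FIRST(factor) = { c, h }.
In factor -> stmts: stmts is at the end, add FOLLOW(factor) = { $, c, h }.
In factor -> stmts h: add FIRST(h) = { h }.
Union: FOLLOW(stmts) = { $, c, h }.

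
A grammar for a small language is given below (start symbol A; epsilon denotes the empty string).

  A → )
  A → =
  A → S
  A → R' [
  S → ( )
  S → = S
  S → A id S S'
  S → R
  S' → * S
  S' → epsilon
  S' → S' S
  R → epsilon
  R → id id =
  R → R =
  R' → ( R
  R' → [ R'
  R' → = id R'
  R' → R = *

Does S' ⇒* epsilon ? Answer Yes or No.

S' has an epsilon-production, so S' ⇒ epsilon.

Yes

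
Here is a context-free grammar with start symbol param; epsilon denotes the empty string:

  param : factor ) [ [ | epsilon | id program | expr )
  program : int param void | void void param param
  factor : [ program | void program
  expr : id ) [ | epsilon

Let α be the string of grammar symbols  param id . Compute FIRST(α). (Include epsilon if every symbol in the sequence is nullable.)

{ ), [, id, void }

Add FIRST(param)\{epsilon} = { ), [, id, void }; param is nullable, continue.
id is a terminal; add {id} and stop.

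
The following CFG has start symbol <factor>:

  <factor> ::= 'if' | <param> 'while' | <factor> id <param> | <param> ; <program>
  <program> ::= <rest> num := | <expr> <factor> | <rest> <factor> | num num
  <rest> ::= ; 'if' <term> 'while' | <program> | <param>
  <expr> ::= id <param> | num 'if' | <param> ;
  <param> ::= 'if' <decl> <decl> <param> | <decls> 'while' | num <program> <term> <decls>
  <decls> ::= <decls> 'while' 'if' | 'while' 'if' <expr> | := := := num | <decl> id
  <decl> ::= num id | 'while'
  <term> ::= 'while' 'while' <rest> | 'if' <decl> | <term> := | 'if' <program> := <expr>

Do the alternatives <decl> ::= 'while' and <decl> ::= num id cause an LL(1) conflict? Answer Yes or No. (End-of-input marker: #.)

FIRST('while') = { 'while' } and FIRST(num id) = { num }.
The FIRST sets are disjoint and neither alternative is nullable — no conflict.

No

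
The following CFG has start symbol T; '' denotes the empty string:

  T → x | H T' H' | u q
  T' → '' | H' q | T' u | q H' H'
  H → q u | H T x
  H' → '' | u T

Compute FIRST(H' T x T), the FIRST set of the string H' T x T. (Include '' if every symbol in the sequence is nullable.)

Add FIRST(H')\{''} = { u }; H' is nullable, continue.
Add FIRST(T) = { q, u, x }; T is not nullable, stop.

{ q, u, x }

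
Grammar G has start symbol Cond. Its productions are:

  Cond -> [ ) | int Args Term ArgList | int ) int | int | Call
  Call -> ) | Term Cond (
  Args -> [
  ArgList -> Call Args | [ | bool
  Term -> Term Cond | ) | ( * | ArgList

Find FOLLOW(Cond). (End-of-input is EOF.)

Cond is the start symbol, so EOF ∈ FOLLOW(Cond).
In Call -> Term Cond (: add FIRST(() = { ( }.
In Term -> Term Cond: Cond is at the end, add FOLLOW(Term) = { (, ), [, bool, int }.
Union: FOLLOW(Cond) = { EOF, (, ), [, bool, int }.

{ EOF, (, ), [, bool, int }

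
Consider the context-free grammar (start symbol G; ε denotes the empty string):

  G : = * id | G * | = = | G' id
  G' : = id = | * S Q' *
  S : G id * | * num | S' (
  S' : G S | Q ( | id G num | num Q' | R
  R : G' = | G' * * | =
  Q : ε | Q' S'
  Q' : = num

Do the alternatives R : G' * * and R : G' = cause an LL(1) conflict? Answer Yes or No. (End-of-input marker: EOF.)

Yes

FIRST(G' * *) = { *, = } and FIRST(G' =) = { *, = }.
Both contain *, so the two alternatives are not disjoint — LL(1) conflict.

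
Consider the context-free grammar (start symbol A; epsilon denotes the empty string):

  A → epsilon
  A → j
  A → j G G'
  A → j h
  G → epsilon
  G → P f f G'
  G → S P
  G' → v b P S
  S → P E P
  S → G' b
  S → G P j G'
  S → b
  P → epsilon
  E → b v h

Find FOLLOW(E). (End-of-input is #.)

{ #, b, j, v }

In S → P E P: add FIRST(P)\{epsilon} = {  }.
  Since P is nullable, also add FOLLOW(S) = { #, b, j, v }.
Union: FOLLOW(E) = { #, b, j, v }.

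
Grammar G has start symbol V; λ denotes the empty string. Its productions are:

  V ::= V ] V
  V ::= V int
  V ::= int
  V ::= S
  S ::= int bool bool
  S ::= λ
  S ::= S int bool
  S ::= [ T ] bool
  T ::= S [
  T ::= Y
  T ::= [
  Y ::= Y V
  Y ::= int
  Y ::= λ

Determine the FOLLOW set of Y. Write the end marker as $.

{ [, ], int }

In T ::= Y: Y is at the end, add FOLLOW(T) = { ] }.
In Y ::= Y V: add FIRST(V)\{λ} = { [, ], int }.
  Since V is nullable, also add FOLLOW(Y) = { [, ], int }.
Union: FOLLOW(Y) = { [, ], int }.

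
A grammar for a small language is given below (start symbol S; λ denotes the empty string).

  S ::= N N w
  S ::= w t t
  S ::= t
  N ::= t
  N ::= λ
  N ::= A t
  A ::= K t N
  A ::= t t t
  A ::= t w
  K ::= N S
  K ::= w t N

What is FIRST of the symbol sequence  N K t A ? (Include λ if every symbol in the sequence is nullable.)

Add FIRST(N)\{λ} = { t, w }; N is nullable, continue.
Add FIRST(K) = { t, w }; K is not nullable, stop.

{ t, w }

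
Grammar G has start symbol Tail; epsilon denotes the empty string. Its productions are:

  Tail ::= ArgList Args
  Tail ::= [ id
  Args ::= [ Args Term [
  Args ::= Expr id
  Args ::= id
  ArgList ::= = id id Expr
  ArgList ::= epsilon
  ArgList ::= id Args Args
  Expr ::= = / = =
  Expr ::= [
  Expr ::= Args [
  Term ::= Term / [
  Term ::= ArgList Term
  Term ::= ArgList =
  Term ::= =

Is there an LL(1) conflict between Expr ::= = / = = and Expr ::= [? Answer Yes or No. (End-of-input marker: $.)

No

FIRST(= / = =) = { = } and FIRST([) = { [ }.
The FIRST sets are disjoint and neither alternative is nullable — no conflict.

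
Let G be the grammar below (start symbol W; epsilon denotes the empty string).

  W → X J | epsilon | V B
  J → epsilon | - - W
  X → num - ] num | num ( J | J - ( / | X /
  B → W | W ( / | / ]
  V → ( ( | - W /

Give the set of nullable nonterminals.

{ B, J, W }

Directly nullable (have an epsilon-production): W, J.
B → W with every symbol nullable, so B is nullable.
No other nonterminal has a production whose RHS symbols are all nullable.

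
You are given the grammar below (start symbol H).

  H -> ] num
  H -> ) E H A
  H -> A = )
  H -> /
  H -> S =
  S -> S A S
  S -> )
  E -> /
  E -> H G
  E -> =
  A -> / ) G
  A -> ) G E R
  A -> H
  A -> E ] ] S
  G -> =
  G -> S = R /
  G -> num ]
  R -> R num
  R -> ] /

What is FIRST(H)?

H -> ] num contributes {]}.
H -> ) E H A contributes {)}.
From H -> A = ): add FIRST(A) = { ), /, =, ] }.
H -> / contributes {/}.
From H -> S =: add FIRST(S) = { ) }.
Union: FIRST(H) = { ), /, =, ] }.

{ ), /, =, ] }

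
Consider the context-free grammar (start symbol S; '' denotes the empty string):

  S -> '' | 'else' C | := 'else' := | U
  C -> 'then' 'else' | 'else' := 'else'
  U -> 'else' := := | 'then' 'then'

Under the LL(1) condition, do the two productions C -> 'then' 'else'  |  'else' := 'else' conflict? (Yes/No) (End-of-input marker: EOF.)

No

FIRST('then' 'else') = { 'then' } and FIRST('else' := 'else') = { 'else' }.
The FIRST sets are disjoint and neither alternative is nullable — no conflict.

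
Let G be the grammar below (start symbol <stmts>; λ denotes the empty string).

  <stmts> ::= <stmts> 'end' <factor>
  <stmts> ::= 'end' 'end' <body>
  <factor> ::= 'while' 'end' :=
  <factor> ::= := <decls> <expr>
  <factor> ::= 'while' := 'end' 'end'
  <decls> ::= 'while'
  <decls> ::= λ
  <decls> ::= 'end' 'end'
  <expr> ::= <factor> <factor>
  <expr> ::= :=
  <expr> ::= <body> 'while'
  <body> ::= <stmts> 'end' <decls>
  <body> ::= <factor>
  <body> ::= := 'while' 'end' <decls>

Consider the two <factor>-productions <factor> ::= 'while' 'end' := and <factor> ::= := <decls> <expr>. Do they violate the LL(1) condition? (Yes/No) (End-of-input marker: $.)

No

FIRST('while' 'end' :=) = { 'while' } and FIRST(:= <decls> <expr>) = { := }.
The FIRST sets are disjoint and neither alternative is nullable — no conflict.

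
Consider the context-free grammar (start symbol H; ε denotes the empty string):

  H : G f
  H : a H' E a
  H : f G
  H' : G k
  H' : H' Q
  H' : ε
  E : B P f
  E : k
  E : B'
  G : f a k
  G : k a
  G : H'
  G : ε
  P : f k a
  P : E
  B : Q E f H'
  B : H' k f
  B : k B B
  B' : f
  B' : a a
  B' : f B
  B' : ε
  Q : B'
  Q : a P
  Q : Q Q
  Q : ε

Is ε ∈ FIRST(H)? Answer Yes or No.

Nullable nonterminals: B', E, G, H', P, Q.
No production of H has an RHS whose symbols are all nullable, so H is not nullable.

No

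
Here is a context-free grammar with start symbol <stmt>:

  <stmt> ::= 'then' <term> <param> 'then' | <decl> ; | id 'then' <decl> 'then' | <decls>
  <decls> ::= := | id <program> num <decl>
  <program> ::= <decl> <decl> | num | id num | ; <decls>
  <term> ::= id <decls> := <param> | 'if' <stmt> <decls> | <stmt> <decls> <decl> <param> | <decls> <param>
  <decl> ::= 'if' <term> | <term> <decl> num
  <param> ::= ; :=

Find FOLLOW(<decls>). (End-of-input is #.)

In <stmt> ::= <decls>: <decls> is at the end, add FOLLOW(<stmt>) = { #, :=, id }.
In <program> ::= ; <decls>: <decls> is at the end, add FOLLOW(<program>) = { num }.
In <term> ::= id <decls> := <param>: add FIRST(:= <param>) = { := }.
In <term> ::= 'if' <stmt> <decls>: <decls> is at the end, add FOLLOW(<term>) = { #, 'if', 'then', :=, ;, id, num }.
In <term> ::= <stmt> <decls> <decl> <param>: add FIRST(<decl> <param>) = { 'if', 'then', :=, id }.
In <term> ::= <decls> <param>: add FIRST(<param>) = { ; }.
Union: FOLLOW(<decls>) = { #, 'if', 'then', :=, ;, id, num }.

{ #, 'if', 'then', :=, ;, id, num }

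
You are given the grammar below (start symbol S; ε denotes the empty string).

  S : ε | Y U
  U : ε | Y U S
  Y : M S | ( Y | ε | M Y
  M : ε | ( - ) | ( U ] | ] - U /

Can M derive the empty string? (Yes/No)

M has an ε-production, so M ⇒ ε.

Yes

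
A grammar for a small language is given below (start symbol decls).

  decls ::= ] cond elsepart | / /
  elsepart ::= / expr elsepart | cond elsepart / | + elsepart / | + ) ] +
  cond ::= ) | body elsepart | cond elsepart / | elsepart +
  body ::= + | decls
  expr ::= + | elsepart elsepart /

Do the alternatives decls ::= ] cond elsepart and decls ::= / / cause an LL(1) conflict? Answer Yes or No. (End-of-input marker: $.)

FIRST(] cond elsepart) = { ] } and FIRST(/ /) = { / }.
The FIRST sets are disjoint and neither alternative is nullable — no conflict.

No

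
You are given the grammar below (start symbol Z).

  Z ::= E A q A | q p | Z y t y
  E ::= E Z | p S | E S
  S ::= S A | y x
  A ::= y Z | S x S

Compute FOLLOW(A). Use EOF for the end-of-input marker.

In Z ::= E A q A: add FIRST(q A) = { q }.
In Z ::= E A q A: A is at the end, add FOLLOW(Z) = { EOF, p, q, x, y }.
In S ::= S A: A is at the end, add FOLLOW(S) = { EOF, p, q, x, y }.
Union: FOLLOW(A) = { EOF, p, q, x, y }.

{ EOF, p, q, x, y }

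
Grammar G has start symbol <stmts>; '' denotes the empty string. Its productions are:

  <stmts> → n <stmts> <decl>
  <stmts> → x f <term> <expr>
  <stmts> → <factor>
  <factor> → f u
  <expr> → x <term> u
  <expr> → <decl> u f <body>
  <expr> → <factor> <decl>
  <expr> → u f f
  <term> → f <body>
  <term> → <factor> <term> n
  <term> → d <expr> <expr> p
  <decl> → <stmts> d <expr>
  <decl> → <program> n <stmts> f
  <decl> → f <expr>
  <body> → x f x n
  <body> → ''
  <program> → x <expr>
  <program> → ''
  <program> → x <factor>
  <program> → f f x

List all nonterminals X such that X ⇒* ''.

{ <body>, <program> }

Directly nullable (have an ''-production): <body>, <program>.
No other nonterminal has a production whose RHS symbols are all nullable.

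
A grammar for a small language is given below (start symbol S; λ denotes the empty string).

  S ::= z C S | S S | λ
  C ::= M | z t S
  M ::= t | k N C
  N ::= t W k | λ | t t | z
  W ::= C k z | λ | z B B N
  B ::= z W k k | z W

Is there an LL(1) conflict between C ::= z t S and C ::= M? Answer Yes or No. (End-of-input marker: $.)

No

FIRST(z t S) = { z } and FIRST(M) = { k, t }.
The FIRST sets are disjoint and neither alternative is nullable — no conflict.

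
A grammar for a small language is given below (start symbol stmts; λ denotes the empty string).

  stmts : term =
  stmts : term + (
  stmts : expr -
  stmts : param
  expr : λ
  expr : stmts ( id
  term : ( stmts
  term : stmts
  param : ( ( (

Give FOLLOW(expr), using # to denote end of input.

{ - }

In stmts : expr -: add FIRST(-) = { - }.
Union: FOLLOW(expr) = { - }.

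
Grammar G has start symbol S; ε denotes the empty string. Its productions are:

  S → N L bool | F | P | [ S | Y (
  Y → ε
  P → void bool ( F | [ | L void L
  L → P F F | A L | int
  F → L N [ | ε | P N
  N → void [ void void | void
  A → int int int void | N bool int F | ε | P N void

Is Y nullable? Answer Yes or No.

Y has an ε-production, so Y ⇒ ε.

Yes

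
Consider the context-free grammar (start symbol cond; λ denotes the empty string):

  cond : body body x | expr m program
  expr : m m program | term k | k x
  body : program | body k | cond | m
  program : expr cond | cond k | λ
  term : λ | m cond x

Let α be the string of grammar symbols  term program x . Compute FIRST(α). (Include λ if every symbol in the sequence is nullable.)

{ k, m, x }

Add FIRST(term)\{λ} = { m }; term is nullable, continue.
Add FIRST(program)\{λ} = { k, m, x }; program is nullable, continue.
x is a terminal; add {x} and stop.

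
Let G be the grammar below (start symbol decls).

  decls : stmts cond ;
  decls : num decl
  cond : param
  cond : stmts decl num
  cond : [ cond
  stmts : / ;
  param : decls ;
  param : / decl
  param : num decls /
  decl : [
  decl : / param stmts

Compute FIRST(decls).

{ /, num }

From decls : stmts cond ;: add FIRST(stmts) = { / }.
decls : num decl contributes {num}.
Union: FIRST(decls) = { /, num }.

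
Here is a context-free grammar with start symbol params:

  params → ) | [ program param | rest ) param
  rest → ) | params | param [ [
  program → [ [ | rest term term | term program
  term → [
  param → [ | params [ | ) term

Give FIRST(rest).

rest → ) contributes {)}.
From rest → params: add FIRST(params) = { ), [ }.
From rest → param [ [: add FIRST(param) = { ), [ }.
Union: FIRST(rest) = { ), [ }.

{ ), [ }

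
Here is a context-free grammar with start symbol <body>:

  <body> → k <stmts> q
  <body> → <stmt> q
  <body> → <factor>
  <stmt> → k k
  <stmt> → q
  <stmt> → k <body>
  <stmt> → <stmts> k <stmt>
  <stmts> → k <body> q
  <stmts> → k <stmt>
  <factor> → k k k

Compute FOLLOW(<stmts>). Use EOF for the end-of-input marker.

{ k, q }

In <body> → k <stmts> q: add FIRST(q) = { q }.
In <stmt> → <stmts> k <stmt>: add FIRST(k <stmt>) = { k }.
Union: FOLLOW(<stmts>) = { k, q }.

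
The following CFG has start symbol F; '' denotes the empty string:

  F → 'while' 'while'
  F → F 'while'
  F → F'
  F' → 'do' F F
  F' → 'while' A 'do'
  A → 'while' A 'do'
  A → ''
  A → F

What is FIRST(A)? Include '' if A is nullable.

{ 'do', 'while', '' }

A → 'while' A 'do' contributes {'while'}.
A → '' contributes ''.
From A → F: add FIRST(F) = { 'do', 'while' }.
Union: FIRST(A) = { 'do', 'while', '' }.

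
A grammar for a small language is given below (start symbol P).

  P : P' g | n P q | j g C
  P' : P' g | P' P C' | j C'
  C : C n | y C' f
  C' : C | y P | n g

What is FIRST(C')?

From C' : C: add FIRST(C) = { y }.
C' : y P contributes {y}.
C' : n g contributes {n}.
Union: FIRST(C') = { n, y }.

{ n, y }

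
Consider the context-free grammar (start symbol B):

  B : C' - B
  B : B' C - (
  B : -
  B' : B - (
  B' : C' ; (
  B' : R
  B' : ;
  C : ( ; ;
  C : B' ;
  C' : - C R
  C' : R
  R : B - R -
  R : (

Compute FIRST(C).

{ (, -, ; }

C : ( ; ; contributes {(}.
From C : B' ;: add FIRST(B') = { (, -, ; }.
Union: FIRST(C) = { (, -, ; }.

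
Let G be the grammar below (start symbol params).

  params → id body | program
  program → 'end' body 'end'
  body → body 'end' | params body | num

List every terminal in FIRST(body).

{ 'end', id, num }

From body → body 'end': add FIRST(body) = { 'end', id, num }.
From body → params body: add FIRST(params) = { 'end', id }.
body → num contributes {num}.
Union: FIRST(body) = { 'end', id, num }.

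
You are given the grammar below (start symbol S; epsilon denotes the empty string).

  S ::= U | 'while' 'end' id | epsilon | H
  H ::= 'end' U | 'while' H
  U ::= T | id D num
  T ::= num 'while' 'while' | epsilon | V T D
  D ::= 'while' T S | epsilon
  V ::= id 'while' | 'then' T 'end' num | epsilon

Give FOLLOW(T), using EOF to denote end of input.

In U ::= T: T is at the end, add FOLLOW(U) = { EOF, 'end', 'then', 'while', id, num }.
In T ::= V T D: add FIRST(D)\{epsilon} = { 'while' }.
  Since D is nullable, also add FOLLOW(T) = { EOF, 'end', 'then', 'while', id, num }.
In D ::= 'while' T S: add FIRST(S)\{epsilon} = { 'end', 'then', 'while', id, num }.
  Since S is nullable, also add FOLLOW(D) = { EOF, 'end', 'then', 'while', id, num }.
In V ::= 'then' T 'end' num: add FIRST('end' num) = { 'end' }.
Union: FOLLOW(T) = { EOF, 'end', 'then', 'while', id, num }.

{ EOF, 'end', 'then', 'while', id, num }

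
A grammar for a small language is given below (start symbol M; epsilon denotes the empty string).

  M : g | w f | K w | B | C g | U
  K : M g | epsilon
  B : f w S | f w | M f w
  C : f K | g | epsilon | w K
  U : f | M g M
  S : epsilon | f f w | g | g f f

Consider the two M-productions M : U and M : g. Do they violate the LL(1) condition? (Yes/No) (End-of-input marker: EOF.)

Yes

FIRST(U) = { f, g, w } and FIRST(g) = { g }.
Both contain g, so the two alternatives are not disjoint — LL(1) conflict.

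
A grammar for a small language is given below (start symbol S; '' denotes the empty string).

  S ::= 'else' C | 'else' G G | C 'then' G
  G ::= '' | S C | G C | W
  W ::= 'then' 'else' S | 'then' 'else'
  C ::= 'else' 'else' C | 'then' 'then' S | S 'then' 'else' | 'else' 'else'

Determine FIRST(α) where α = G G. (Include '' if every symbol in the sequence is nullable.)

{ 'else', 'then', '' }

Add FIRST(G)\{''} = { 'else', 'then' }; G is nullable, continue.
Add FIRST(G)\{''} = { 'else', 'then' }; G is nullable, continue.
Every symbol is nullable, so include ''.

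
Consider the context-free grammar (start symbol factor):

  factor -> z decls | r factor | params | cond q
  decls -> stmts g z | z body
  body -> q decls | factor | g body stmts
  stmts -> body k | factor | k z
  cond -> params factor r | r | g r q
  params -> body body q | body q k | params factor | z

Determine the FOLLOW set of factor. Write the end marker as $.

{ $, g, k, q, r, z }

factor is the start symbol, so $ ∈ FOLLOW(factor).
In factor -> r factor: factor is at the end, add FOLLOW(factor) = { $, g, k, q, r, z }.
In body -> factor: factor is at the end, add FOLLOW(body) = { $, g, k, q, r, z }.
In stmts -> factor: factor is at the end, add FOLLOW(stmts) = { $, g, k, q, r, z }.
In cond -> params factor r: add FIRST(r) = { r }.
In params -> params factor: factor is at the end, add FOLLOW(params) = { $, g, k, q, r, z }.
Union: FOLLOW(factor) = { $, g, k, q, r, z }.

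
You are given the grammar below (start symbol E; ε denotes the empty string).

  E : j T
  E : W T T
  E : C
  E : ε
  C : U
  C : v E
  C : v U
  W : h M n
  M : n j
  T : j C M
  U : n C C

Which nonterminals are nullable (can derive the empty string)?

Directly nullable (have an ε-production): E.
No other nonterminal has a production whose RHS symbols are all nullable.

{ E }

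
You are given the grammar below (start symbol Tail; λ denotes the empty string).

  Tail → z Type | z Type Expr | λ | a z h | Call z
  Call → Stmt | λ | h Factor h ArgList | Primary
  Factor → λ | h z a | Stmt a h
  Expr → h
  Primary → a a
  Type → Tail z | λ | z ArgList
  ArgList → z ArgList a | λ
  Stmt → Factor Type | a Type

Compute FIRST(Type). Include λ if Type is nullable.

From Type → Tail z: Tail nullable, take FIRST(Tail) ∪ {z} = { a, h, z }.
Type → λ contributes λ.
Type → z ArgList contributes {z}.
Union: FIRST(Type) = { a, h, z, λ }.

{ a, h, z, λ }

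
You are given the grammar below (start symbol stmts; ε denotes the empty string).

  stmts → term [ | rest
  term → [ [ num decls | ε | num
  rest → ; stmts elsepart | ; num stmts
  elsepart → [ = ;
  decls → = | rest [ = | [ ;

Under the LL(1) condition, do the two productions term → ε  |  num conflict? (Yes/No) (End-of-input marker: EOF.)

FIRST(ε) = { ε } and FIRST(num) = { num }.
The first is nullable but FOLLOW(term) = { [ } is disjoint from FIRST of the second.

No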